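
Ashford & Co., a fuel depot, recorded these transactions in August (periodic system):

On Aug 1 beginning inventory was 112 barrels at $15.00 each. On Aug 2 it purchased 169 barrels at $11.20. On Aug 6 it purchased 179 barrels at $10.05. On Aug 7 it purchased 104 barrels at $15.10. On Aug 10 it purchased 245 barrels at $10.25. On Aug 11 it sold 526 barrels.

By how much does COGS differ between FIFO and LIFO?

$507.85

FIFO COGS: 112 @ $15.00 + 169 @ $11.20 + 179 @ $10.05 + 66 @ $15.10 = $6,368.35
LIFO COGS: 245 @ $10.25 + 104 @ $15.10 + 177 @ $10.05 = $5,860.50
Difference = |$6,368.35 − $5,860.50| = $507.85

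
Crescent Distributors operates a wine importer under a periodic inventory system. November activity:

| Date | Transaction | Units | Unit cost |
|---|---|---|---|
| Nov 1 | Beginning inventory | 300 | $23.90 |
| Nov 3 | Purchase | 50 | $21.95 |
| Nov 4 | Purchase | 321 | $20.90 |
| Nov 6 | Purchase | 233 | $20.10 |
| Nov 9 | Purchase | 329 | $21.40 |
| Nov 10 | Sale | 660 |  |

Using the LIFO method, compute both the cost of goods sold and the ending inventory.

COGS = $13,772.10; ending inventory = $12,928.20

Nov 10, 660 sold [LIFO — newest first]: 329 @ $21.40 + 233 @ $20.10 + 98 @ $20.90 = $13,772.10
Ending inventory: 300 @ $23.90 + 50 @ $21.95 + 223 @ $20.90 = $12,928.20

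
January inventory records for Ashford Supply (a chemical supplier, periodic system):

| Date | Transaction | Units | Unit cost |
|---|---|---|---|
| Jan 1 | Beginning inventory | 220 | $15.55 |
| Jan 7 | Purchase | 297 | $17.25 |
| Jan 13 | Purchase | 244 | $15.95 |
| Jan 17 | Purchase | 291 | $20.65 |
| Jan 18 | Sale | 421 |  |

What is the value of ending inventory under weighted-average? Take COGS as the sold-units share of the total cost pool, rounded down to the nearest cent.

Ending inventory = $11,063.62

Jan 18, sell 421: 421/1052 × $18,445.20 → $7,381.58
Ending inventory (cost pool remaining) = $11,063.62
Check: goods available $18,445.20 = COGS $7,381.58 + ending $11,063.62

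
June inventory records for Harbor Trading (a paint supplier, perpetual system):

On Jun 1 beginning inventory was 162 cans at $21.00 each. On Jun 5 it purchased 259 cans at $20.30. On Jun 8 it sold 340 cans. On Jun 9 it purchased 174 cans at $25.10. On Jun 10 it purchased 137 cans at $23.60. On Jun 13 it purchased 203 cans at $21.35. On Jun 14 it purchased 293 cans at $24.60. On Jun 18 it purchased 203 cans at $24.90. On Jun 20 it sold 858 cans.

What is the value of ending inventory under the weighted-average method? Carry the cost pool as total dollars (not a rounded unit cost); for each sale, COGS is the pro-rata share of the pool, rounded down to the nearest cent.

After Jun 1: 162 on hand, pool $3,402.00 (≈ $21.0000 each)
After Jun 5: 421 on hand, pool $8,659.70 (≈ $20.5694 each)
Jun 8, sell 340: 340/421 × $8,659.70 → $6,993.58
After Jun 9: 255 on hand, pool $6,033.52 (≈ $23.6609 each)
After Jun 10: 392 on hand, pool $9,266.72 (≈ $23.6396 each)
After Jun 13: 595 on hand, pool $13,600.77 (≈ $22.8584 each)
After Jun 14: 888 on hand, pool $20,808.57 (≈ $23.4331 each)
After Jun 18: 1091 on hand, pool $25,863.27 (≈ $23.7060 each)
Jun 20, sell 858: 858/1091 × $25,863.27 → $20,339.76
Total COGS = $6,993.58 + $20,339.76 = $27,333.34
Ending inventory (cost pool remaining) = $5,523.51
Check: goods available $32,856.85 = COGS $27,333.34 + ending $5,523.51

Ending inventory = $5,523.51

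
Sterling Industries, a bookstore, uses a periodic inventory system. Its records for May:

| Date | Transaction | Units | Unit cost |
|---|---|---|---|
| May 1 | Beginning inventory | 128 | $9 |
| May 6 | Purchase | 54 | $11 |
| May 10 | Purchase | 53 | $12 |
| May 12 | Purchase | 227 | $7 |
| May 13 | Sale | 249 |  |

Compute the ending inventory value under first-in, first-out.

Ending inventory = $1,491

May 13, 249 sold [FIFO — oldest first]: 128 @ $9 + 54 @ $11 + 53 @ $12 + 14 @ $7 = $2,480
Ending inventory: 213 @ $7 = $1,491
Check: goods available $3,971 = COGS $2,480 + ending $1,491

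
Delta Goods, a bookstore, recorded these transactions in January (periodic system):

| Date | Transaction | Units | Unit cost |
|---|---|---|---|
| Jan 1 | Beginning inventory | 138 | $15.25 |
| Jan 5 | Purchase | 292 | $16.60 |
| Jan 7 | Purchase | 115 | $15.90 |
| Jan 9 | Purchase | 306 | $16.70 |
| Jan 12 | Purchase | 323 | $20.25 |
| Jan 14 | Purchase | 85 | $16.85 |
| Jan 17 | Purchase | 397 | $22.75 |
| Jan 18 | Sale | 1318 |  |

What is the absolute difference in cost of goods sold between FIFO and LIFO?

$2,265.00

FIFO COGS: 138 @ $15.25 + 292 @ $16.60 + 115 @ $15.90 + 306 @ $16.70 + 323 @ $20.25 + 85 @ $16.85 + 59 @ $22.75 = $23,205.65
LIFO COGS: 397 @ $22.75 + 85 @ $16.85 + 323 @ $20.25 + 306 @ $16.70 + 115 @ $15.90 + 92 @ $16.60 = $25,470.65
Difference = |$23,205.65 − $25,470.65| = $2,265.00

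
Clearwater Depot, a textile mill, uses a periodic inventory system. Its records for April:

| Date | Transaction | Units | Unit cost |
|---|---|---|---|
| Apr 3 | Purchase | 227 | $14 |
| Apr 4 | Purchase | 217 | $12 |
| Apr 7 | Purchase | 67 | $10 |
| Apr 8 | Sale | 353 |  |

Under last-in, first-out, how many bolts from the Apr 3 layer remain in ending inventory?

Apr 8, 353 sold [LIFO — newest first]: 67 @ $10 + 217 @ $12 + 69 @ $14 = $4,240
Ending inventory: 158 @ $14 = $2,212

158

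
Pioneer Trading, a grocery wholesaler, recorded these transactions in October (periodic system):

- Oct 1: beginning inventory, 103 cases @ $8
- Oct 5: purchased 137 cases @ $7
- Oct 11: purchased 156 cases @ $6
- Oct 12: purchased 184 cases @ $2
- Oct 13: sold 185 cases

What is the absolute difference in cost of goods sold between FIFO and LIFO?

FIFO COGS: 103 @ $8 + 82 @ $7 = $1,398
LIFO COGS: 184 @ $2 + 1 @ $6 = $374
Difference = |$1,398 − $374| = $1,024

$1,024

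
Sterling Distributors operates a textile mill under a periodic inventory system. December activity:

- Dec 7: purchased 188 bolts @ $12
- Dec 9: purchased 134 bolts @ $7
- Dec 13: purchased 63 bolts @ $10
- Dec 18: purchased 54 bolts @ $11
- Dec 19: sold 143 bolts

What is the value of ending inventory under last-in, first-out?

Ending inventory = $3,012

Dec 19, 143 sold [LIFO — newest first]: 54 @ $11 + 63 @ $10 + 26 @ $7 = $1,406
Ending inventory: 188 @ $12 + 108 @ $7 = $3,012
Check: goods available $4,418 = COGS $1,406 + ending $3,012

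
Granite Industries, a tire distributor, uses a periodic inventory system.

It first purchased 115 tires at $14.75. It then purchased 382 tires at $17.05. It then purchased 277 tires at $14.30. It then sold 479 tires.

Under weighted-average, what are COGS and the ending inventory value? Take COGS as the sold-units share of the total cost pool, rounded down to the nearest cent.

COGS = $7,531.84; ending inventory = $4,638.61

Sale 1, sell 479: 479/774 × $12,170.45 → $7,531.84
Ending inventory (cost pool remaining) = $4,638.61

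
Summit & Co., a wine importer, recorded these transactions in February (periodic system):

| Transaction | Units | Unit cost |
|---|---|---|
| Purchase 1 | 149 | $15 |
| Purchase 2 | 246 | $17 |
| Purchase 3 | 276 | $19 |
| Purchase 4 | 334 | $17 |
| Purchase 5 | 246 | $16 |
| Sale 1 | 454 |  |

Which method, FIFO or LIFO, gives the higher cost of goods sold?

FIFO

FIFO COGS: 149 @ $15 + 246 @ $17 + 59 @ $19 = $7,538
LIFO COGS: 246 @ $16 + 208 @ $17 = $7,472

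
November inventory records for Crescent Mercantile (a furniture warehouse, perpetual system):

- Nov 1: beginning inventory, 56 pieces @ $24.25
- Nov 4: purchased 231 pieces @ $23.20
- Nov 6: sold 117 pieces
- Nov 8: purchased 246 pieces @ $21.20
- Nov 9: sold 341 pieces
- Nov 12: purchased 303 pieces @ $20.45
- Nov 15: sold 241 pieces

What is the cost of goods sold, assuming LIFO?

COGS = $15,062.05

Nov 6, 117 sold [LIFO — newest first]: 117 @ $23.20 = $2,714.40
Nov 9, 341 sold [LIFO — newest first]: 246 @ $21.20 + 95 @ $23.20 = $7,419.20
Nov 15, 241 sold [LIFO — newest first]: 241 @ $20.45 = $4,928.45
Total COGS = $2,714.40 + $7,419.20 + $4,928.45 = $15,062.05
Ending inventory: 56 @ $24.25 + 19 @ $23.20 + 62 @ $20.45 = $3,066.70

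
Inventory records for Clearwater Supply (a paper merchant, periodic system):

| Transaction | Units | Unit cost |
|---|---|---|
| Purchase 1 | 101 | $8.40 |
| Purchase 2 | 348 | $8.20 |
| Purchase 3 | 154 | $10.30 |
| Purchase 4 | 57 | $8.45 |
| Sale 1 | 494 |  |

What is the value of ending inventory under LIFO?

Sale 1 (494) [LIFO — newest first]: 57 @ $8.45 + 154 @ $10.30 + 283 @ $8.20 = $4,388.45
Ending inventory: 101 @ $8.40 + 65 @ $8.20 = $1,381.40

Ending inventory = $1,381.40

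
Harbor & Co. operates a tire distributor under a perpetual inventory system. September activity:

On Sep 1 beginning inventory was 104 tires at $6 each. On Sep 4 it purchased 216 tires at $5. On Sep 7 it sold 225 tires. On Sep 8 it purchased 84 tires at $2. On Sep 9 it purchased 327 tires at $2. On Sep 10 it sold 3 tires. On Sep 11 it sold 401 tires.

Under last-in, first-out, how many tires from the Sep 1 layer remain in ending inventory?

95

Sep 7, 225 sold [LIFO — newest first]: 216 @ $5 + 9 @ $6 = $1,134
Sep 10, 3 sold [LIFO — newest first]: 3 @ $2 = $6
Sep 11, 401 sold [LIFO — newest first]: 324 @ $2 + 77 @ $2 = $802
Total COGS = $1,134 + $6 + $802 = $1,942
Ending inventory: 95 @ $6 + 7 @ $2 = $584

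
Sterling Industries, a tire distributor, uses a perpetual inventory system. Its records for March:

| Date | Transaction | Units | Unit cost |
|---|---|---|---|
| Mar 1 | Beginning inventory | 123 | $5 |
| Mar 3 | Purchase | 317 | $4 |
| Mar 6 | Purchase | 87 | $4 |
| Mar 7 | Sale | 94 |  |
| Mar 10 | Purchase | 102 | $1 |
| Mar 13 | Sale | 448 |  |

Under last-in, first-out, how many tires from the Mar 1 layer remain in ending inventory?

87

Mar 7, 94 sold [LIFO — newest first]: 87 @ $4 + 7 @ $4 = $376
Mar 13, 448 sold [LIFO — newest first]: 102 @ $1 + 310 @ $4 + 36 @ $5 = $1,522
Total COGS = $376 + $1,522 = $1,898
Ending inventory: 87 @ $5 = $435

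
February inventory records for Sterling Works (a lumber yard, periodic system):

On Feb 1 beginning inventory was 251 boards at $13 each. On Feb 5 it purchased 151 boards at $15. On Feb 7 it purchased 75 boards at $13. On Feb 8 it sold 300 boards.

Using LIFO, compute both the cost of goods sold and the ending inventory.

COGS = $4,202; ending inventory = $2,301

Feb 8, 300 sold [LIFO — newest first]: 75 @ $13 + 151 @ $15 + 74 @ $13 = $4,202
Ending inventory: 177 @ $13 = $2,301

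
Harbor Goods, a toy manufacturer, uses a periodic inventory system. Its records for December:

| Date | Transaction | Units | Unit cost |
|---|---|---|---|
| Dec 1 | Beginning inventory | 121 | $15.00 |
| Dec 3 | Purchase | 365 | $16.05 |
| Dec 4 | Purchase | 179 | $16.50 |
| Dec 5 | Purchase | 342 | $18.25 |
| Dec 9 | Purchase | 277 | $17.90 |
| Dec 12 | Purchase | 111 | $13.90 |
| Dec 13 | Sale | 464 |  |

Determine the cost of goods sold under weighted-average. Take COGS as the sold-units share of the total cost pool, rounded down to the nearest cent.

COGS = $7,773.06

Dec 13, sell 464: 464/1395 × $23,369.45 → $7,773.06
Ending inventory (cost pool remaining) = $15,596.39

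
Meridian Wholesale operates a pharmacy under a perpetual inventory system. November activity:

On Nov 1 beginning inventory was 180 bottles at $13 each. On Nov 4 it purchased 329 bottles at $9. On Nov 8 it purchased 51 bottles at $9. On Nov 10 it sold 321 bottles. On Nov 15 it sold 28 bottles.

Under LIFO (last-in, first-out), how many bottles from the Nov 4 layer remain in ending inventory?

31

Nov 10, 321 sold [LIFO — newest first]: 51 @ $9 + 270 @ $9 = $2,889
Nov 15, 28 sold [LIFO — newest first]: 28 @ $9 = $252
Total COGS = $2,889 + $252 = $3,141
Ending inventory: 180 @ $13 + 31 @ $9 = $2,619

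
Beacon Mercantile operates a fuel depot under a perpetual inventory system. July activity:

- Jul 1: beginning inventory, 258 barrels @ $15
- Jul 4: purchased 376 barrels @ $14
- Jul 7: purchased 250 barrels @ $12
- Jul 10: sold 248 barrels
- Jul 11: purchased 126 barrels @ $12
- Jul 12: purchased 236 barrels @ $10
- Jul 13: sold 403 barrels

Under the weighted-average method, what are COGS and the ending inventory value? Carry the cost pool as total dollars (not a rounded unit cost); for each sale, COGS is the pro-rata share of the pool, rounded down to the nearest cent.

COGS = $8,492.84; ending inventory = $7,513.16

After Jul 1: 258 on hand, pool $3,870.00 (≈ $15.0000 each)
After Jul 4: 634 on hand, pool $9,134.00 (≈ $14.4069 each)
After Jul 7: 884 on hand, pool $12,134.00 (≈ $13.7262 each)
Jul 10, sell 248: 248/884 × $12,134.00 → $3,404.10
After Jul 11: 762 on hand, pool $10,241.90 (≈ $13.4408 each)
After Jul 12: 998 on hand, pool $12,601.90 (≈ $12.6272 each)
Jul 13, sell 403: 403/998 × $12,601.90 → $5,088.74
Total COGS = $3,404.10 + $5,088.74 = $8,492.84
Ending inventory (cost pool remaining) = $7,513.16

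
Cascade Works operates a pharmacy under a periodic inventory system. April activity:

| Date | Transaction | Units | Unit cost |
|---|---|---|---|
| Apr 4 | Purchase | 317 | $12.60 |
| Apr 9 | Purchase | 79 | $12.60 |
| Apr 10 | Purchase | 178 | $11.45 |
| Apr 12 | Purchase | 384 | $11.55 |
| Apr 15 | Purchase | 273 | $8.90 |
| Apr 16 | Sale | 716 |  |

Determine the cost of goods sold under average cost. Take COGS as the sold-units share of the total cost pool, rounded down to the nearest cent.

Apr 16, sell 716: 716/1231 × $13,892.60 → $8,080.50
Ending inventory (cost pool remaining) = $5,812.10
Check: goods available $13,892.60 = COGS $8,080.50 + ending $5,812.10

COGS = $8,080.50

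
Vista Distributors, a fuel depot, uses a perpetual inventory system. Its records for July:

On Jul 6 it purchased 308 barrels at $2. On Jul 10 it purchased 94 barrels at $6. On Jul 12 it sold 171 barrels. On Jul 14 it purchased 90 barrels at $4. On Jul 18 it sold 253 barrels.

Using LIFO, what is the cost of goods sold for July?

COGS = $1,404

Jul 12, 171 sold [LIFO — newest first]: 94 @ $6 + 77 @ $2 = $718
Jul 18, 253 sold [LIFO — newest first]: 90 @ $4 + 163 @ $2 = $686
Total COGS = $718 + $686 = $1,404
Ending inventory: 68 @ $2 = $136
Check: goods available $1,540 = COGS $1,404 + ending $136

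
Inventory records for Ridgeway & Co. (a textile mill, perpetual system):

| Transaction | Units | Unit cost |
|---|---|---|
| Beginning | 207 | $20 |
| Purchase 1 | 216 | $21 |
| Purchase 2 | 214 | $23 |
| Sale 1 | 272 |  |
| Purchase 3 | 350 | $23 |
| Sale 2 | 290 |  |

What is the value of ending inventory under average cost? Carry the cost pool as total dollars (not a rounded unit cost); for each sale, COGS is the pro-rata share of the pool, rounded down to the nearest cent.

After Beginning: 207 on hand, pool $4,140.00 (≈ $20.0000 each)
After Purchase 1: 423 on hand, pool $8,676.00 (≈ $20.5106 each)
After Purchase 2: 637 on hand, pool $13,598.00 (≈ $21.3469 each)
Sale 1, sell 272: 272/637 × $13,598.00 → $5,806.36
After Purchase 3: 715 on hand, pool $15,841.64 (≈ $22.1561 each)
Sale 2, sell 290: 290/715 × $15,841.64 → $6,425.28
Total COGS = $5,806.36 + $6,425.28 = $12,231.64
Ending inventory (cost pool remaining) = $9,416.36

Ending inventory = $9,416.36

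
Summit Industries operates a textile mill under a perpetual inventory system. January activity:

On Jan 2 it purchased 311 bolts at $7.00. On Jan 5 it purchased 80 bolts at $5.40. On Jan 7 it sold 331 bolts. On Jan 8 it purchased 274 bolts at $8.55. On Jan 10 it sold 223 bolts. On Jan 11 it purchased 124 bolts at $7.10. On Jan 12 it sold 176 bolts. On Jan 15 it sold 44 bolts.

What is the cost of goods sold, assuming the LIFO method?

Jan 7, 331 sold [LIFO — newest first]: 80 @ $5.40 + 251 @ $7.00 = $2,189.00
Jan 10, 223 sold [LIFO — newest first]: 223 @ $8.55 = $1,906.65
Jan 12, 176 sold [LIFO — newest first]: 124 @ $7.10 + 51 @ $8.55 + 1 @ $7.00 = $1,323.45
Jan 15, 44 sold [LIFO — newest first]: 44 @ $7.00 = $308.00
Total COGS = $2,189.00 + $1,906.65 + $1,323.45 + $308.00 = $5,727.10
Ending inventory: 15 @ $7.00 = $105.00

COGS = $5,727.10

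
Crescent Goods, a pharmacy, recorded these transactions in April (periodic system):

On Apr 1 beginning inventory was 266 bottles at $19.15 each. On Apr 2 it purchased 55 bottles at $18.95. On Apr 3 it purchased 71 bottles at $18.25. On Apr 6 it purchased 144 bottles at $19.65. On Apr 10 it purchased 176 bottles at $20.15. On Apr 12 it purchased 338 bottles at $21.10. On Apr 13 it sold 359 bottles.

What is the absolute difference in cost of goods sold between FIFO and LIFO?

FIFO COGS: 266 @ $19.15 + 55 @ $18.95 + 38 @ $18.25 = $6,829.65
LIFO COGS: 338 @ $21.10 + 21 @ $20.15 = $7,554.95
Difference = |$6,829.65 − $7,554.95| = $725.30

$725.30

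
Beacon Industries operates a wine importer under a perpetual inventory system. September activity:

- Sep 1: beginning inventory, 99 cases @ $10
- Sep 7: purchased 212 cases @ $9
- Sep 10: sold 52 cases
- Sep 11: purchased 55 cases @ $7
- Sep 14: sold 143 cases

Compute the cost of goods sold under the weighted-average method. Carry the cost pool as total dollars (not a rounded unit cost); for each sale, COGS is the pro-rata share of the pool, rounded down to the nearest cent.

After Sep 1: 99 on hand, pool $990.00 (≈ $10.0000 each)
After Sep 7: 311 on hand, pool $2,898.00 (≈ $9.3183 each)
Sep 10, sell 52: 52/311 × $2,898.00 → $484.55
After Sep 11: 314 on hand, pool $2,798.45 (≈ $8.9123 each)
Sep 14, sell 143: 143/314 × $2,798.45 → $1,274.45
Total COGS = $484.55 + $1,274.45 = $1,759.00
Ending inventory (cost pool remaining) = $1,524.00

COGS = $1,759.00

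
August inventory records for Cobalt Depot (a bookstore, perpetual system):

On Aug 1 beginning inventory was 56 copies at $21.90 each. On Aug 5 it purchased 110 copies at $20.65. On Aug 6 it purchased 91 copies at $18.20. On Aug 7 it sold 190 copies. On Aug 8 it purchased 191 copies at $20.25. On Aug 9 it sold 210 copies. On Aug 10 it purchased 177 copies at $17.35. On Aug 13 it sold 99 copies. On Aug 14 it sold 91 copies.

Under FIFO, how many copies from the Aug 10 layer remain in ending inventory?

Aug 7, 190 sold [FIFO — oldest first]: 56 @ $21.90 + 110 @ $20.65 + 24 @ $18.20 = $3,934.70
Aug 9, 210 sold [FIFO — oldest first]: 67 @ $18.20 + 143 @ $20.25 = $4,115.15
Aug 13, 99 sold [FIFO — oldest first]: 48 @ $20.25 + 51 @ $17.35 = $1,856.85
Aug 14, 91 sold [FIFO — oldest first]: 91 @ $17.35 = $1,578.85
Total COGS = $3,934.70 + $4,115.15 + $1,856.85 + $1,578.85 = $11,485.55
Ending inventory: 35 @ $17.35 = $607.25

35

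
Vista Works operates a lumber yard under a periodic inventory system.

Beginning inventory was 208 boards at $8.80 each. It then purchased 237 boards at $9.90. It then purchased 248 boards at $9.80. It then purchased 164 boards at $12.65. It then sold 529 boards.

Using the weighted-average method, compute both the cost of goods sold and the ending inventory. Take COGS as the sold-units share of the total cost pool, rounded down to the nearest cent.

Sale 1, sell 529: 529/857 × $8,681.70 → $5,358.94
Ending inventory (cost pool remaining) = $3,322.76
Check: goods available $8,681.70 = COGS $5,358.94 + ending $3,322.76

COGS = $5,358.94; ending inventory = $3,322.76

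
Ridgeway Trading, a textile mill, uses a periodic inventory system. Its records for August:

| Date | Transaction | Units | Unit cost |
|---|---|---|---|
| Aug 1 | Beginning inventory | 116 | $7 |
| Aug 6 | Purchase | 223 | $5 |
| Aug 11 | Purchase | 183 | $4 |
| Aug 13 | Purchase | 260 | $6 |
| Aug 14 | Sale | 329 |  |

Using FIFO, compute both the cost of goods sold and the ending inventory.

COGS = $1,877; ending inventory = $2,342

Aug 14, 329 sold [FIFO — oldest first]: 116 @ $7 + 213 @ $5 = $1,877
Ending inventory: 10 @ $5 + 183 @ $4 + 260 @ $6 = $2,342
Check: goods available $4,219 = COGS $1,877 + ending $2,342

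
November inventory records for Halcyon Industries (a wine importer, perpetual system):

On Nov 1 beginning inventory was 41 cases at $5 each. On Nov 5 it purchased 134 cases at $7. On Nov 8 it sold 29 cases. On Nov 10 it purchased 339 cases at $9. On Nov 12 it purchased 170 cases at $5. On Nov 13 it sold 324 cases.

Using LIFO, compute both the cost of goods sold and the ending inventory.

Nov 8, 29 sold [LIFO — newest first]: 29 @ $7 = $203
Nov 13, 324 sold [LIFO — newest first]: 170 @ $5 + 154 @ $9 = $2,236
Total COGS = $203 + $2,236 = $2,439
Ending inventory: 41 @ $5 + 105 @ $7 + 185 @ $9 = $2,605

COGS = $2,439; ending inventory = $2,605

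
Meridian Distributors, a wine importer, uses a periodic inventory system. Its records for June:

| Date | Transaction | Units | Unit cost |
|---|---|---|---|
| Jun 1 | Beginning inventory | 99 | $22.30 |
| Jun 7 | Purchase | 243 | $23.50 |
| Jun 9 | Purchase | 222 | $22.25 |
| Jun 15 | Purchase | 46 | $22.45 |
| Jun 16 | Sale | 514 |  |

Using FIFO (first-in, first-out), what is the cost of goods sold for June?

Jun 16, 514 sold [FIFO — oldest first]: 99 @ $22.30 + 243 @ $23.50 + 172 @ $22.25 = $11,745.20
Ending inventory: 50 @ $22.25 + 46 @ $22.45 = $2,145.20

COGS = $11,745.20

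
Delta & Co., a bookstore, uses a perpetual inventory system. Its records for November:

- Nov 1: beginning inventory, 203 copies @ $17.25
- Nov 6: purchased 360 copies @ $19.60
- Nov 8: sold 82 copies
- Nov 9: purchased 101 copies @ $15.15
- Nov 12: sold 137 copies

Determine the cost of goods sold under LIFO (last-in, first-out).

COGS = $3,842.95

Nov 8, 82 sold [LIFO — newest first]: 82 @ $19.60 = $1,607.20
Nov 12, 137 sold [LIFO — newest first]: 101 @ $15.15 + 36 @ $19.60 = $2,235.75
Total COGS = $1,607.20 + $2,235.75 = $3,842.95
Ending inventory: 203 @ $17.25 + 242 @ $19.60 = $8,244.95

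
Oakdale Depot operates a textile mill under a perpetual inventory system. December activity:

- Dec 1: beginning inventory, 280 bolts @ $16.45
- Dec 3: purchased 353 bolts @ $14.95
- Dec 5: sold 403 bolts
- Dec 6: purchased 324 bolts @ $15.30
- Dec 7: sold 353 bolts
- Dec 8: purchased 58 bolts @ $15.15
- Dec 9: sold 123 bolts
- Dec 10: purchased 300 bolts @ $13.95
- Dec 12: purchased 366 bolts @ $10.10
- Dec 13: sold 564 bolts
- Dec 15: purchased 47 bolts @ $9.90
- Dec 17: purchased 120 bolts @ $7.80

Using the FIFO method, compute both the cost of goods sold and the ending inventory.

Dec 5, 403 sold [FIFO — oldest first]: 280 @ $16.45 + 123 @ $14.95 = $6,444.85
Dec 7, 353 sold [FIFO — oldest first]: 230 @ $14.95 + 123 @ $15.30 = $5,320.40
Dec 9, 123 sold [FIFO — oldest first]: 123 @ $15.30 = $1,881.90
Dec 13, 564 sold [FIFO — oldest first]: 78 @ $15.30 + 58 @ $15.15 + 300 @ $13.95 + 128 @ $10.10 = $7,549.90
Total COGS = $6,444.85 + $5,320.40 + $1,881.90 + $7,549.90 = $21,197.05
Ending inventory: 238 @ $10.10 + 47 @ $9.90 + 120 @ $7.80 = $3,805.10

COGS = $21,197.05; ending inventory = $3,805.10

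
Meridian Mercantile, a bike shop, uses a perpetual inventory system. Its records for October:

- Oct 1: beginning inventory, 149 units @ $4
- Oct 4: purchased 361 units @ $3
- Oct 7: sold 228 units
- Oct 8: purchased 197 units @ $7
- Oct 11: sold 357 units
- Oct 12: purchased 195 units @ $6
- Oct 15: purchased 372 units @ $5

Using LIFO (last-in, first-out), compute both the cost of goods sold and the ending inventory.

COGS = $2,570; ending inventory = $3,518

Oct 7, 228 sold [LIFO — newest first]: 228 @ $3 = $684
Oct 11, 357 sold [LIFO — newest first]: 197 @ $7 + 133 @ $3 + 27 @ $4 = $1,886
Total COGS = $684 + $1,886 = $2,570
Ending inventory: 122 @ $4 + 195 @ $6 + 372 @ $5 = $3,518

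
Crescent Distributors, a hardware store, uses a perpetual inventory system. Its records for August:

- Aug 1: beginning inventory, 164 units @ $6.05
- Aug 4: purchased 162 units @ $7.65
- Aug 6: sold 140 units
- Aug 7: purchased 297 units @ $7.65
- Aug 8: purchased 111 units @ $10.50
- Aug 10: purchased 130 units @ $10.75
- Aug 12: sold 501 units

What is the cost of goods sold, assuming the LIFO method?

COGS = $5,623.00

Aug 6, 140 sold [LIFO — newest first]: 140 @ $7.65 = $1,071.00
Aug 12, 501 sold [LIFO — newest first]: 130 @ $10.75 + 111 @ $10.50 + 260 @ $7.65 = $4,552.00
Total COGS = $1,071.00 + $4,552.00 = $5,623.00
Ending inventory: 164 @ $6.05 + 22 @ $7.65 + 37 @ $7.65 = $1,443.55
Check: goods available $7,066.55 = COGS $5,623.00 + ending $1,443.55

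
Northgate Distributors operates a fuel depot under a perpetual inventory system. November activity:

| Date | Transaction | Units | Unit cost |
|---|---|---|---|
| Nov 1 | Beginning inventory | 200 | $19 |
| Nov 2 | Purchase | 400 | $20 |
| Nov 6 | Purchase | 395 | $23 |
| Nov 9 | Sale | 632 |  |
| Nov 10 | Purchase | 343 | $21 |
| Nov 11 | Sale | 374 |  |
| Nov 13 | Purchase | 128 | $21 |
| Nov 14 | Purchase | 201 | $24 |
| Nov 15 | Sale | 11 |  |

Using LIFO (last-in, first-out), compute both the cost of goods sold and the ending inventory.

COGS = $21,912; ending inventory = $13,688

Nov 9, 632 sold [LIFO — newest first]: 395 @ $23 + 237 @ $20 = $13,825
Nov 11, 374 sold [LIFO — newest first]: 343 @ $21 + 31 @ $20 = $7,823
Nov 15, 11 sold [LIFO — newest first]: 11 @ $24 = $264
Total COGS = $13,825 + $7,823 + $264 = $21,912
Ending inventory: 200 @ $19 + 132 @ $20 + 128 @ $21 + 190 @ $24 = $13,688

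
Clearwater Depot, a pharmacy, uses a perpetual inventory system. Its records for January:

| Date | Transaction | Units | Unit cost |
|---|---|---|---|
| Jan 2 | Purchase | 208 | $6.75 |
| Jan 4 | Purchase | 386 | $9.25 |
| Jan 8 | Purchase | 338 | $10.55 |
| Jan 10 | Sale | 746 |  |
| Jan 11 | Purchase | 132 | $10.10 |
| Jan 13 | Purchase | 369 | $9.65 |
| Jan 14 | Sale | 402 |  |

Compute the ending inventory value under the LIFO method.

Jan 10, 746 sold [LIFO — newest first]: 338 @ $10.55 + 386 @ $9.25 + 22 @ $6.75 = $7,284.90
Jan 14, 402 sold [LIFO — newest first]: 369 @ $9.65 + 33 @ $10.10 = $3,894.15
Total COGS = $7,284.90 + $3,894.15 = $11,179.05
Ending inventory: 186 @ $6.75 + 99 @ $10.10 = $2,255.40
Check: goods available $13,434.45 = COGS $11,179.05 + ending $2,255.40

Ending inventory = $2,255.40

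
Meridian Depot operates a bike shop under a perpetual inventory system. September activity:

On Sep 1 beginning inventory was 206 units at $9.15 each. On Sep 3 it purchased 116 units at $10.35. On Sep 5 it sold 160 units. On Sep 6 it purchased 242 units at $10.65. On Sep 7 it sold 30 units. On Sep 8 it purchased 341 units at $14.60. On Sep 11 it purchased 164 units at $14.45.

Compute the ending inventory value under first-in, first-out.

Ending inventory = $11,272.70

Sep 5, 160 sold [FIFO — oldest first]: 160 @ $9.15 = $1,464.00
Sep 7, 30 sold [FIFO — oldest first]: 30 @ $9.15 = $274.50
Total COGS = $1,464.00 + $274.50 = $1,738.50
Ending inventory: 16 @ $9.15 + 116 @ $10.35 + 242 @ $10.65 + 341 @ $14.60 + 164 @ $14.45 = $11,272.70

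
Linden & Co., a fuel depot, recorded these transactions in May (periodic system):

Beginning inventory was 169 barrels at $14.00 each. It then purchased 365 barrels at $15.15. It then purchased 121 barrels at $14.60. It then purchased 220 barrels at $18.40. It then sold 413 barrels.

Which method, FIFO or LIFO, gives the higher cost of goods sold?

FIFO COGS: 169 @ $14.00 + 244 @ $15.15 = $6,062.60
LIFO COGS: 220 @ $18.40 + 121 @ $14.60 + 72 @ $15.15 = $6,905.40

LIFO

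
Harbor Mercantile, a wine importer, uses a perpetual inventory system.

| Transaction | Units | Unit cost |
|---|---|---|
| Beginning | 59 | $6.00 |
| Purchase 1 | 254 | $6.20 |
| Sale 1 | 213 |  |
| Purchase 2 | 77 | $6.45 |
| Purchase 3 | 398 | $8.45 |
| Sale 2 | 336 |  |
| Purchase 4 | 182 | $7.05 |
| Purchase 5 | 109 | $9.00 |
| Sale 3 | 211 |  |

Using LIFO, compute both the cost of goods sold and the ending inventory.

COGS = $5,859.90; ending inventory = $2,192.75

Sale 1 (213) [LIFO — newest first]: 213 @ $6.20 = $1,320.60
Sale 2 (336) [LIFO — newest first]: 336 @ $8.45 = $2,839.20
Sale 3 (211) [LIFO — newest first]: 109 @ $9.00 + 102 @ $7.05 = $1,700.10
Total COGS = $1,320.60 + $2,839.20 + $1,700.10 = $5,859.90
Ending inventory: 59 @ $6.00 + 41 @ $6.20 + 77 @ $6.45 + 62 @ $8.45 + 80 @ $7.05 = $2,192.75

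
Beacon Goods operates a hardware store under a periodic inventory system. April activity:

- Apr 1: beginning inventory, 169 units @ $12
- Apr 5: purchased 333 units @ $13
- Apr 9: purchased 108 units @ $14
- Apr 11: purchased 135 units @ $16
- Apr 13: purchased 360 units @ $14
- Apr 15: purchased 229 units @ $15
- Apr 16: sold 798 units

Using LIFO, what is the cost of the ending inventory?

Apr 16, 798 sold [LIFO — newest first]: 229 @ $15 + 360 @ $14 + 135 @ $16 + 74 @ $14 = $11,671
Ending inventory: 169 @ $12 + 333 @ $13 + 34 @ $14 = $6,833
Check: goods available $18,504 = COGS $11,671 + ending $6,833

Ending inventory = $6,833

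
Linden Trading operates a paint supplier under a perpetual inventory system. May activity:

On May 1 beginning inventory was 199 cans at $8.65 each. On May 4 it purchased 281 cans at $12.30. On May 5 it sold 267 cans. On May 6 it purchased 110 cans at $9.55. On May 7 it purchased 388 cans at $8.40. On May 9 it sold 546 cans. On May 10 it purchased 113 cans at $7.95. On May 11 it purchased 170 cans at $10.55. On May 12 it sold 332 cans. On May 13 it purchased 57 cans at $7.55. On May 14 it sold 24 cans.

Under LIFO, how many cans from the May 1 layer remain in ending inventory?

May 5, 267 sold [LIFO — newest first]: 267 @ $12.30 = $3,284.10
May 9, 546 sold [LIFO — newest first]: 388 @ $8.40 + 110 @ $9.55 + 14 @ $12.30 + 34 @ $8.65 = $4,776.00
May 12, 332 sold [LIFO — newest first]: 170 @ $10.55 + 113 @ $7.95 + 49 @ $8.65 = $3,115.70
May 14, 24 sold [LIFO — newest first]: 24 @ $7.55 = $181.20
Total COGS = $3,284.10 + $4,776.00 + $3,115.70 + $181.20 = $11,357.00
Ending inventory: 116 @ $8.65 + 33 @ $7.55 = $1,252.55

116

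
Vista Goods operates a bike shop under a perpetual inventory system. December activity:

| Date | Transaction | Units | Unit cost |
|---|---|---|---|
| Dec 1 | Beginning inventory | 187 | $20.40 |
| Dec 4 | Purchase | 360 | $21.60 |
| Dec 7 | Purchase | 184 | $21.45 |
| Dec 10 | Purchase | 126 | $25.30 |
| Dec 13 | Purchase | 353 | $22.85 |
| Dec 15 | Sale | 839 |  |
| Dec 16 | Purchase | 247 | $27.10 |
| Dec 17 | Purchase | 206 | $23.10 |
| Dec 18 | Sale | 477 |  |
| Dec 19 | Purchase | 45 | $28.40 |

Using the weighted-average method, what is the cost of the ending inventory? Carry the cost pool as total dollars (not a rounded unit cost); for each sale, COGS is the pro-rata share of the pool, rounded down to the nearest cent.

After Dec 1: 187 on hand, pool $3,814.80 (≈ $20.4000 each)
After Dec 4: 547 on hand, pool $11,590.80 (≈ $21.1898 each)
After Dec 7: 731 on hand, pool $15,537.60 (≈ $21.2553 each)
After Dec 10: 857 on hand, pool $18,725.40 (≈ $21.8499 each)
After Dec 13: 1210 on hand, pool $26,791.45 (≈ $22.1417 each)
Dec 15, sell 839: 839/1210 × $26,791.45 → $18,576.88
After Dec 16: 618 on hand, pool $14,908.27 (≈ $24.1234 each)
After Dec 17: 824 on hand, pool $19,666.87 (≈ $23.8676 each)
Dec 18, sell 477: 477/824 × $19,666.87 → $11,384.82
After Dec 19: 392 on hand, pool $9,560.05 (≈ $24.3879 each)
Total COGS = $18,576.88 + $11,384.82 = $29,961.70
Ending inventory (cost pool remaining) = $9,560.05

Ending inventory = $9,560.05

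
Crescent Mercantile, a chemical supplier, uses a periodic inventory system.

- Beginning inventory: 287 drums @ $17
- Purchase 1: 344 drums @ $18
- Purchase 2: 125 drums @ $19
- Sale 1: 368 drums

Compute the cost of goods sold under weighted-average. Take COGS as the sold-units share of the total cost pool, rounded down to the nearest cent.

COGS = $6,545.14

Sale 1, sell 368: 368/756 × $13,446.00 → $6,545.14
Ending inventory (cost pool remaining) = $6,900.86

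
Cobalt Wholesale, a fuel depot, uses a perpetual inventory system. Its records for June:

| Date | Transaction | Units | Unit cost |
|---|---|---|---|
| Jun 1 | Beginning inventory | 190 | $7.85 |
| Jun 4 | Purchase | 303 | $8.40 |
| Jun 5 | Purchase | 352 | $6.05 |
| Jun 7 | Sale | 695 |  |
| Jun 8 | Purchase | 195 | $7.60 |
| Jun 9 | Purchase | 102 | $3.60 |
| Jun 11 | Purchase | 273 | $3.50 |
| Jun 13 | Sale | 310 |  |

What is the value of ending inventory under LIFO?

Jun 7, 695 sold [LIFO — newest first]: 352 @ $6.05 + 303 @ $8.40 + 40 @ $7.85 = $4,988.80
Jun 13, 310 sold [LIFO — newest first]: 273 @ $3.50 + 37 @ $3.60 = $1,088.70
Total COGS = $4,988.80 + $1,088.70 = $6,077.50
Ending inventory: 150 @ $7.85 + 195 @ $7.60 + 65 @ $3.60 = $2,893.50
Check: goods available $8,971.00 = COGS $6,077.50 + ending $2,893.50

Ending inventory = $2,893.50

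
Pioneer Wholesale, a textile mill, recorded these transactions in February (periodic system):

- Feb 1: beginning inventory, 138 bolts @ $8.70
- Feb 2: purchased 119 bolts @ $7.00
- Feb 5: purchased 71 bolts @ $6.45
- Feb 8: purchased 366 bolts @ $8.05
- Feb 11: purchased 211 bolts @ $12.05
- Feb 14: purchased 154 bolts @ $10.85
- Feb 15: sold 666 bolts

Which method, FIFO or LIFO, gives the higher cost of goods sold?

FIFO COGS: 138 @ $8.70 + 119 @ $7.00 + 71 @ $6.45 + 338 @ $8.05 = $5,212.45
LIFO COGS: 154 @ $10.85 + 211 @ $12.05 + 301 @ $8.05 = $6,636.50

LIFO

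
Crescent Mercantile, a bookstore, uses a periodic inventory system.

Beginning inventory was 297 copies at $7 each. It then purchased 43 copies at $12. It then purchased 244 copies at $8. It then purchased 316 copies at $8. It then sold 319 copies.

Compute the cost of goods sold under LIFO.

Sale 1 (319) [LIFO — newest first]: 316 @ $8 + 3 @ $8 = $2,552
Ending inventory: 297 @ $7 + 43 @ $12 + 241 @ $8 = $4,523

COGS = $2,552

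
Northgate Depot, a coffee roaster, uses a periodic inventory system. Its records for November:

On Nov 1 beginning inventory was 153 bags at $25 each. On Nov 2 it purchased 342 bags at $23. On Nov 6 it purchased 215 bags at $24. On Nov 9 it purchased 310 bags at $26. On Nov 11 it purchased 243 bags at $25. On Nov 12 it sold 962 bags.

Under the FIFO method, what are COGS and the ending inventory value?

Nov 12, 962 sold [FIFO — oldest first]: 153 @ $25 + 342 @ $23 + 215 @ $24 + 252 @ $26 = $23,403
Ending inventory: 58 @ $26 + 243 @ $25 = $7,583

COGS = $23,403; ending inventory = $7,583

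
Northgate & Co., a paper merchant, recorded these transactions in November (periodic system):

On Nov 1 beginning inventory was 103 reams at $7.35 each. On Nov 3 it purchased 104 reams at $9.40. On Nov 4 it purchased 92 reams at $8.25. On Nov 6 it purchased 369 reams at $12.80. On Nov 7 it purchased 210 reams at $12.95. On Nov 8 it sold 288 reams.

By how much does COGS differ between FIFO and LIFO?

FIFO COGS: 103 @ $7.35 + 104 @ $9.40 + 81 @ $8.25 = $2,402.90
LIFO COGS: 210 @ $12.95 + 78 @ $12.80 = $3,717.90
Difference = |$2,402.90 − $3,717.90| = $1,315.00

$1,315.00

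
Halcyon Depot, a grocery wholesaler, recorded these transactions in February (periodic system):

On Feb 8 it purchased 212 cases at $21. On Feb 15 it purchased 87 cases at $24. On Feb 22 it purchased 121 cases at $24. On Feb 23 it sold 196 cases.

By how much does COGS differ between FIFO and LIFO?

$588

FIFO COGS: 196 @ $21 = $4,116
LIFO COGS: 121 @ $24 + 75 @ $24 = $4,704
Difference = |$4,116 − $4,704| = $588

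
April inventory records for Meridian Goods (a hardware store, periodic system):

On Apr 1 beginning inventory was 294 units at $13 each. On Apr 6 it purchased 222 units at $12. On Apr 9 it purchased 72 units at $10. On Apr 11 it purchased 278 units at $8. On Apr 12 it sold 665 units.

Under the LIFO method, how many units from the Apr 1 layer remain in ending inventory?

Apr 12, 665 sold [LIFO — newest first]: 278 @ $8 + 72 @ $10 + 222 @ $12 + 93 @ $13 = $6,817
Ending inventory: 201 @ $13 = $2,613
Check: goods available $9,430 = COGS $6,817 + ending $2,613

201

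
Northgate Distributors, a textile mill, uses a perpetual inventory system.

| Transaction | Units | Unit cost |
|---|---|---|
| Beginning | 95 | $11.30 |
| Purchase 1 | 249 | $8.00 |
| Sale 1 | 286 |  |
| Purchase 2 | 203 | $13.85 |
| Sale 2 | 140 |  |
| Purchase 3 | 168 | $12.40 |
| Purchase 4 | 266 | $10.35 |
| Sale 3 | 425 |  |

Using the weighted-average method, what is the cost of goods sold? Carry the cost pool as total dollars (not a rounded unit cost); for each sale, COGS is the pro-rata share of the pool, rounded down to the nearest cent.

COGS = $9,219.08

After Beginning: 95 on hand, pool $1,073.50 (≈ $11.3000 each)
After Purchase 1: 344 on hand, pool $3,065.50 (≈ $8.9113 each)
Sale 1, sell 286: 286/344 × $3,065.50 → $2,548.64
After Purchase 2: 261 on hand, pool $3,328.41 (≈ $12.7525 each)
Sale 2, sell 140: 140/261 × $3,328.41 → $1,785.35
After Purchase 3: 289 on hand, pool $3,626.26 (≈ $12.5476 each)
After Purchase 4: 555 on hand, pool $6,379.36 (≈ $11.4943 each)
Sale 3, sell 425: 425/555 × $6,379.36 → $4,885.09
Total COGS = $2,548.64 + $1,785.35 + $4,885.09 = $9,219.08
Ending inventory (cost pool remaining) = $1,494.27
Check: goods available $10,713.35 = COGS $9,219.08 + ending $1,494.27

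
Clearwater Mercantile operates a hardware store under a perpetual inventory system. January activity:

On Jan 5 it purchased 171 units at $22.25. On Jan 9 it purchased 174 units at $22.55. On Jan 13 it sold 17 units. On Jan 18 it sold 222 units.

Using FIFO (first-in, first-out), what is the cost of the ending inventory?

Ending inventory = $2,390.30

Jan 13, 17 sold [FIFO — oldest first]: 17 @ $22.25 = $378.25
Jan 18, 222 sold [FIFO — oldest first]: 154 @ $22.25 + 68 @ $22.55 = $4,959.90
Total COGS = $378.25 + $4,959.90 = $5,338.15
Ending inventory: 106 @ $22.55 = $2,390.30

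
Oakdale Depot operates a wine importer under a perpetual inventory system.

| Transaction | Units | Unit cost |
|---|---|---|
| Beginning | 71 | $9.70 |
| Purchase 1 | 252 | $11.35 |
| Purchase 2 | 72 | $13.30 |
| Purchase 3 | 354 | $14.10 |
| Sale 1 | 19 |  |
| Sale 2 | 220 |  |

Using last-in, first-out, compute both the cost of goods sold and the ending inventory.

COGS = $3,369.90; ending inventory = $6,128.00

Sale 1 (19) [LIFO — newest first]: 19 @ $14.10 = $267.90
Sale 2 (220) [LIFO — newest first]: 220 @ $14.10 = $3,102.00
Total COGS = $267.90 + $3,102.00 = $3,369.90
Ending inventory: 71 @ $9.70 + 252 @ $11.35 + 72 @ $13.30 + 115 @ $14.10 = $6,128.00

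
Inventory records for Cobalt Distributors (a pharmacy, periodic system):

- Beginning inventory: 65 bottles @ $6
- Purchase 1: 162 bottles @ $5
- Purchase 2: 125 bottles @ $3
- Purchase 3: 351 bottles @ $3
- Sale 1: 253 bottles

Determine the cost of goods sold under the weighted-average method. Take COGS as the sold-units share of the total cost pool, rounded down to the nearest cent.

Sale 1, sell 253: 253/703 × $2,628.00 → $945.78
Ending inventory (cost pool remaining) = $1,682.22
Check: goods available $2,628.00 = COGS $945.78 + ending $1,682.22

COGS = $945.78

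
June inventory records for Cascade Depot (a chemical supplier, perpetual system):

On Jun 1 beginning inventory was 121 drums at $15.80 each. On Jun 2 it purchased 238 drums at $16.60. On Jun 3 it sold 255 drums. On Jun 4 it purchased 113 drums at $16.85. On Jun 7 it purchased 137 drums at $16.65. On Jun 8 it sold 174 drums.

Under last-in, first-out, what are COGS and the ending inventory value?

Jun 3, 255 sold [LIFO — newest first]: 238 @ $16.60 + 17 @ $15.80 = $4,219.40
Jun 8, 174 sold [LIFO — newest first]: 137 @ $16.65 + 37 @ $16.85 = $2,904.50
Total COGS = $4,219.40 + $2,904.50 = $7,123.90
Ending inventory: 104 @ $15.80 + 76 @ $16.85 = $2,923.80
Check: goods available $10,047.70 = COGS $7,123.90 + ending $2,923.80

COGS = $7,123.90; ending inventory = $2,923.80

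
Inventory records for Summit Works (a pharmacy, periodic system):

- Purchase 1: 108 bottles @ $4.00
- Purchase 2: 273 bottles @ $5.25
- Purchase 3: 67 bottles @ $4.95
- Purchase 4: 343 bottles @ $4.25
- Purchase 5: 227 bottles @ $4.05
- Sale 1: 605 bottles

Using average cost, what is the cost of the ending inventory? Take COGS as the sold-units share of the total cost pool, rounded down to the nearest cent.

Sale 1, sell 605: 605/1018 × $4,574.00 → $2,718.33
Ending inventory (cost pool remaining) = $1,855.67

Ending inventory = $1,855.67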